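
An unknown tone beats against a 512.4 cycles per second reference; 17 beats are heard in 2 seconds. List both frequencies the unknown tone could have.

Beat frequency = 17/2 = 8.5 Hz.
|f − 512.4| = 8.5, so f = 512.4 ± 8.5.

503.9 Hz or 520.9 Hz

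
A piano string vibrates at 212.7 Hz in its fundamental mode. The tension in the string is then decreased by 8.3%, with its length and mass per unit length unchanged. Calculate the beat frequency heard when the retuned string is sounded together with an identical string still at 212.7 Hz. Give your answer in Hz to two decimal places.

9.02 Hz

For a string, f ∝ √T, so the new frequency is 212.7·√0.917 = 203.6818 Hz.
f_beat = |203.6818 − 212.7| = 9.02 Hz.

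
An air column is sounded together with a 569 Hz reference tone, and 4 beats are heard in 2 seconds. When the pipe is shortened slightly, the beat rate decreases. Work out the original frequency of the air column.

Beat frequency = 4/2 = 2 Hz.
|f − 569| = 2, so the air column was at either 567 Hz or 571 Hz.
A shorter pipe has a higher fundamental; the adjustment raises the air column's frequency.
The beat rate fell, so the adjustment moved the air column toward 569 Hz — it must have started below the reference.

567 Hz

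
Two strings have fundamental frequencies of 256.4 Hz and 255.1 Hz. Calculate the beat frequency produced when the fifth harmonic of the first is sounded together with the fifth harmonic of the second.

Fifth harmonic of the first: 5·256.4 = 1282.0 Hz.
Fifth harmonic of the second: 5·255.1 = 1275.5 Hz.
f_beat = |1282.0 − 1275.5| = 6.5 Hz.

6.5 Hz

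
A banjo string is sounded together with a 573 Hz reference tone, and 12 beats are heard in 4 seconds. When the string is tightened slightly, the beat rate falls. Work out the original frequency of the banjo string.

570 Hz

Beat frequency = 12/4 = 3 Hz.
|f − 573| = 3, so the banjo string was at either 570 Hz or 576 Hz.
Increasing tension raises a string's frequency; the adjustment raises the banjo string's frequency.
The beat rate fell, so the adjustment moved the banjo string toward 573 Hz — it must have started below the reference.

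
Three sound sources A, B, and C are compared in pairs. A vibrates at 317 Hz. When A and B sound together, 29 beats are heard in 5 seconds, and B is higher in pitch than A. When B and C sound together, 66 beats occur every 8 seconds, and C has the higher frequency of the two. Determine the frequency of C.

A–B: Beat frequency = 29/5 = 5.8 Hz.
B is above A, so f_B = 317 + 5.8 = 322.8 Hz.
B–C: Beat frequency = 66/8 = 8.25 Hz.
C is above B, so f_C = 322.8 + 8.25 = 331.05 Hz.

331.05 Hz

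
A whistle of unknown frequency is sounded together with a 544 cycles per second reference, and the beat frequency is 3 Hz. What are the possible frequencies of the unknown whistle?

|f − 544| = 3, so f = 544 ± 3.

541 Hz or 547 Hz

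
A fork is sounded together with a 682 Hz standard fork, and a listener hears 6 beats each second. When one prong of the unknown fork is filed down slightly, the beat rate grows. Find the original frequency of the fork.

688 Hz

|f − 682| = 6, so the fork was at either 676 Hz or 688 Hz.
Filing a prong removes mass and raises the fork's frequency; the adjustment raises the fork's frequency.
The beat rate rose, so the adjustment moved the fork further from 682 Hz — it was already above the reference.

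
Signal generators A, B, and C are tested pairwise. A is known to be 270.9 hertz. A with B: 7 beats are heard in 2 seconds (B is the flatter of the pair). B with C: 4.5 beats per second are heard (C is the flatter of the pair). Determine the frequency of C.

262.9 Hz

A–B: Beat frequency = 7/2 = 3.5 Hz.
B is below A, so f_B = 270.9 − 3.5 = 267.4 Hz.
C is below B, so f_C = 267.4 − 4.5 = 262.9 Hz.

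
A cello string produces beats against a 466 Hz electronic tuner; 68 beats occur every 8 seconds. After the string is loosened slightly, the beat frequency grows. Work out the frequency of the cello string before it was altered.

457.5 Hz

Beat frequency = 68/8 = 8.5 Hz.
|f − 466| = 8.5, so the cello string was at either 457.5 Hz or 474.5 Hz.
Reducing tension lowers a string's frequency; the adjustment lowers the cello string's frequency.
The beat rate rose, so the adjustment moved the cello string further from 466 Hz — it was already below the reference.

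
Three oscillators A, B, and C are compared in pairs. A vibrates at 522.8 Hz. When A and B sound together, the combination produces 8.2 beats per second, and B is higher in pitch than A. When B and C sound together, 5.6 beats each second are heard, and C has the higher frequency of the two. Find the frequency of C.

B is above A, so f_B = 522.8 + 8.2 = 531 Hz.
C is above B, so f_C = 531 + 5.6 = 536.6 Hz.

536.6 Hz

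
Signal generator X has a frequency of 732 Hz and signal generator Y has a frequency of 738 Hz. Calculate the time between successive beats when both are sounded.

0.167 s

f_beat = |732 − 738| = 6 Hz.
Beat period T = 1 / f_beat = 1 / 6 s.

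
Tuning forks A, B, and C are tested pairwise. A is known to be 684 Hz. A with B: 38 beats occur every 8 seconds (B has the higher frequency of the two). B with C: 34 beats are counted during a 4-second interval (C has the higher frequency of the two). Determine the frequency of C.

697.25 Hz

A–B: Beat frequency = 38/8 = 4.75 Hz.
B is above A, so f_B = 684 + 4.75 = 688.75 Hz.
B–C: Beat frequency = 34/4 = 8.5 Hz.
C is above B, so f_C = 688.75 + 8.5 = 697.25 Hz.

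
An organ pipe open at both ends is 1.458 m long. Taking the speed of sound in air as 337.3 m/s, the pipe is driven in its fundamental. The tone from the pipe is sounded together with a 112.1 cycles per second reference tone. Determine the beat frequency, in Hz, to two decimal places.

Open pipe: f_n = n·v/(2L) = 1·337.3/(2·1.458) = 115.6722 Hz.
f_beat = |115.6722 − 112.1| = 3.57 Hz.

3.57 Hz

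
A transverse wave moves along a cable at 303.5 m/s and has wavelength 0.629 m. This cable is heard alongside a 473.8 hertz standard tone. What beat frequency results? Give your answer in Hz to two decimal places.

Source frequency f = v/λ = 303.5/0.629 = 482.5119 Hz.
f_beat = |482.5119 − 473.8| = 8.71 Hz.

8.71 Hz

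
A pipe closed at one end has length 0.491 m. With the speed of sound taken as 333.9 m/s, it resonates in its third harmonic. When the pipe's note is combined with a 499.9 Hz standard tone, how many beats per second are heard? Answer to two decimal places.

10.13 Hz

Closed pipe (odd harmonics): f_n = n·v/(4L) = 3·333.9/(4·0.491) = 510.0305 Hz.
f_beat = |510.0305 − 499.9| = 10.13 Hz.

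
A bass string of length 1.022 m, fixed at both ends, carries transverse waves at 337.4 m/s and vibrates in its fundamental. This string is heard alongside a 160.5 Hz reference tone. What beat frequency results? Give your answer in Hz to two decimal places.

4.57 Hz

For a string fixed at both ends, f_n = n·v/(2L) = 1·337.4/(2·1.022) = 165.0685 Hz.
f_beat = |165.0685 − 160.5| = 4.57 Hz.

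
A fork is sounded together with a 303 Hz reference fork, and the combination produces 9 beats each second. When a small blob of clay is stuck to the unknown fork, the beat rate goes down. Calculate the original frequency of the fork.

|f − 303| = 9, so the fork was at either 294 Hz or 312 Hz.
Adding mass to a fork lowers its frequency; the adjustment lowers the fork's frequency.
The beat rate fell, so the adjustment moved the fork toward 303 Hz — it must have started above the reference.

312 Hz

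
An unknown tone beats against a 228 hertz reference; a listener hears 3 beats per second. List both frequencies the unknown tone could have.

225 Hz or 231 Hz

|f − 228| = 3, so f = 228 ± 3.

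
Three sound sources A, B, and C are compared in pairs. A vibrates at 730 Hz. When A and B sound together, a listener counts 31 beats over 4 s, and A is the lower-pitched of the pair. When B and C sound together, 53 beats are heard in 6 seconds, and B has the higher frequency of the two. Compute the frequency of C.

A–B: Beat frequency = 31/4 = 7.75 Hz.
B is above A, so f_B = 730 + 7.75 = 737.75 Hz.
B–C: Beat frequency = 53/6 = 8.8333 Hz.
C is below B, so f_C = 737.75 − 8.8333 = 728.9167 Hz.

728.9167 Hz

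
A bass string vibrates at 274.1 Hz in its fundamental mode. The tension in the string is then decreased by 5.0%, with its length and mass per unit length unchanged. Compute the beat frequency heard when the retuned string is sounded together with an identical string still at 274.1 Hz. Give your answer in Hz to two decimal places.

For a string, f ∝ √T, so the new frequency is 274.1·√0.950 = 267.1596 Hz.
f_beat = |267.1596 − 274.1| = 6.94 Hz.

6.94 Hz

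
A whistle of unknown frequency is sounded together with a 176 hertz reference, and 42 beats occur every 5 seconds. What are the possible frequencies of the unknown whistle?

167.6 Hz or 184.4 Hz

Beat frequency = 42/5 = 8.4 Hz.
|f − 176| = 8.4, so f = 176 ± 8.4.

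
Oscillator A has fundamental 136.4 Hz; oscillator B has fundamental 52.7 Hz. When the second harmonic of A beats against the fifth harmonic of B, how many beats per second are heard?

Second harmonic of the first: 2·136.4 = 272.8 Hz.
Fifth harmonic of the second: 5·52.7 = 263.5 Hz.
f_beat = |272.8 − 263.5| = 9.3 Hz.

9.3 Hz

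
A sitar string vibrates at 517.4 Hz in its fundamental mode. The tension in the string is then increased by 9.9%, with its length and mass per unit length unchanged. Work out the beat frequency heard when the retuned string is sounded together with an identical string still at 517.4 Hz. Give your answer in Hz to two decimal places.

For a string, f ∝ √T, so the new frequency is 517.4·√1.099 = 542.4070 Hz.
f_beat = |542.4070 − 517.4| = 25.01 Hz.

25.01 Hz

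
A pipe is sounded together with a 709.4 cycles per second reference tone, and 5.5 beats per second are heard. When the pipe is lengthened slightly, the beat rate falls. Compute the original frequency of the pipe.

714.9 Hz

|f − 709.4| = 5.5, so the pipe was at either 703.9 Hz or 714.9 Hz.
A longer pipe has a lower fundamental; the adjustment lowers the pipe's frequency.
The beat rate fell, so the adjustment moved the pipe toward 709.4 Hz — it must have started above the reference.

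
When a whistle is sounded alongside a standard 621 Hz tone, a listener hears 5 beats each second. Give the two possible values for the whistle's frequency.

616 Hz or 626 Hz

|f − 621| = 5, so f = 621 ± 5.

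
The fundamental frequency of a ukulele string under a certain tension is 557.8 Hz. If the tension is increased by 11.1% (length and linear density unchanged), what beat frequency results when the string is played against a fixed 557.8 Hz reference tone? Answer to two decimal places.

30.14 Hz

For a string, f ∝ √T, so the new frequency is 557.8·√1.111 = 587.9434 Hz.
f_beat = |587.9434 − 557.8| = 30.14 Hz.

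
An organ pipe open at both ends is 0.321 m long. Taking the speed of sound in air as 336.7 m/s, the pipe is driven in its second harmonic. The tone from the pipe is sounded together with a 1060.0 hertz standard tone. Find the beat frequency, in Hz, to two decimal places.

11.09 Hz

Open pipe: f_n = n·v/(2L) = 2·336.7/(2·0.321) = 1048.9097 Hz.
f_beat = |1048.9097 − 1060.0| = 11.09 Hz.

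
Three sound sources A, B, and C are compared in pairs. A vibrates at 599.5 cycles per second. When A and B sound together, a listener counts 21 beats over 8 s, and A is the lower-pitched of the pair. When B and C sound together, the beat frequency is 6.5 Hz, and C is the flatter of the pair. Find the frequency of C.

595.625 Hz

A–B: Beat frequency = 21/8 = 2.625 Hz.
B is above A, so f_B = 599.5 + 2.625 = 602.125 Hz.
C is below B, so f_C = 602.125 − 6.5 = 595.625 Hz.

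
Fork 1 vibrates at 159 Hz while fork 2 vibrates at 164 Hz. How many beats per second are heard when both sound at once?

5 Hz

Beats arise from superposition of two nearby frequencies; the beat rate is |f₁ − f₂|.
|159 − 164| = 5 Hz.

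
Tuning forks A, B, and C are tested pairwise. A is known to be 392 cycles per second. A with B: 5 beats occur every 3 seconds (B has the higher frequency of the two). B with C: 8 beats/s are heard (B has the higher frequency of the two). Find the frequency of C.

385.6667 Hz

A–B: Beat frequency = 5/3 = 1.6667 Hz.
B is above A, so f_B = 392 + 1.6667 = 393.6667 Hz.
C is below B, so f_C = 393.6667 − 8 = 385.6667 Hz.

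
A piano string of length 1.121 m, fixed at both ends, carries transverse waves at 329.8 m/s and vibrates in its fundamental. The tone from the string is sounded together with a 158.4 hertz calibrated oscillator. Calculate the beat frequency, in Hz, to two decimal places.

11.30 Hz

For a string fixed at both ends, f_n = n·v/(2L) = 1·329.8/(2·1.121) = 147.1008 Hz.
f_beat = |147.1008 − 158.4| = 11.30 Hz.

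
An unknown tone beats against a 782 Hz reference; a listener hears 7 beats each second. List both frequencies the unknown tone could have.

775 Hz or 789 Hz

|f − 782| = 7, so f = 782 ± 7.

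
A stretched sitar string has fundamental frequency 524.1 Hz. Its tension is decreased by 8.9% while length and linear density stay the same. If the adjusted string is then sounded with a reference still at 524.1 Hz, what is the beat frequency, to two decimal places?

23.87 Hz

For a string, f ∝ √T, so the new frequency is 524.1·√0.911 = 500.2342 Hz.
f_beat = |500.2342 − 524.1| = 23.87 Hz.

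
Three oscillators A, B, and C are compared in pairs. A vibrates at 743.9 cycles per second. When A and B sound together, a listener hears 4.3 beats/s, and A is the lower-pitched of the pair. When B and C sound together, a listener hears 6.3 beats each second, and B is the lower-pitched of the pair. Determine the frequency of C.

754.5 Hz

B is above A, so f_B = 743.9 + 4.3 = 748.2 Hz.
C is above B, so f_C = 748.2 + 6.3 = 754.5 Hz.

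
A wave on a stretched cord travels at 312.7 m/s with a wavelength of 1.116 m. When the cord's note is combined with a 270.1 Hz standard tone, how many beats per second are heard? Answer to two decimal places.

Source frequency f = v/λ = 312.7/1.116 = 280.1971 Hz.
f_beat = |280.1971 − 270.1| = 10.10 Hz.

10.10 Hz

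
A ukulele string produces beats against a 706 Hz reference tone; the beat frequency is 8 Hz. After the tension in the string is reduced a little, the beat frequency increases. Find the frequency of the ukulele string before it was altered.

698 Hz

|f − 706| = 8, so the ukulele string was at either 698 Hz or 714 Hz.
Lower tension means lower frequency; the adjustment lowers the ukulele string's frequency.
The beat rate rose, so the adjustment moved the ukulele string further from 706 Hz — it was already below the reference.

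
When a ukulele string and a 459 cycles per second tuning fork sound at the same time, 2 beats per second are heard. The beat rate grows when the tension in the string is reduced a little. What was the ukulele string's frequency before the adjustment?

457 Hz

|f − 459| = 2, so the ukulele string was at either 457 Hz or 461 Hz.
Lower tension means lower frequency; the adjustment lowers the ukulele string's frequency.
The beat rate rose, so the adjustment moved the ukulele string further from 459 Hz — it was already below the reference.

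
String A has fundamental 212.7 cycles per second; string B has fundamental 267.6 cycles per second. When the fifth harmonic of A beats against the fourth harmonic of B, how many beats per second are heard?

6.9 Hz

Fifth harmonic of the first: 5·212.7 = 1063.5 Hz.
Fourth harmonic of the second: 4·267.6 = 1070.4 Hz.
f_beat = |1063.5 − 1070.4| = 6.9 Hz.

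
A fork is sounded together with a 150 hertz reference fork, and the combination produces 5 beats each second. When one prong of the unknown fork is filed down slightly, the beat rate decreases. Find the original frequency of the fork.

145 Hz

|f − 150| = 5, so the fork was at either 145 Hz or 155 Hz.
Filing a prong removes mass and raises the fork's frequency; the adjustment raises the fork's frequency.
The beat rate fell, so the adjustment moved the fork toward 150 Hz — it must have started below the reference.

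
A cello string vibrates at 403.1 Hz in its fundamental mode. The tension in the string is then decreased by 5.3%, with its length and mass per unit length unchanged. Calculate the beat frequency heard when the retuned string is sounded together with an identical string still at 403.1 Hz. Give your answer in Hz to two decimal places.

For a string, f ∝ √T, so the new frequency is 403.1·√0.947 = 392.2724 Hz.
f_beat = |392.2724 − 403.1| = 10.83 Hz.

10.83 Hz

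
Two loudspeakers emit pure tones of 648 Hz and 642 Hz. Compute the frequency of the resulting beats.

6 Hz

The beat frequency equals the magnitude of the frequency difference.
|648 − 642| = 6 Hz.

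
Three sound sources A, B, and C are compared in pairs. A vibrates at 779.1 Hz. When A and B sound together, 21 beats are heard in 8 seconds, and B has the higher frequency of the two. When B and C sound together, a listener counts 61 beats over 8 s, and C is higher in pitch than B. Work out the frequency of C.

A–B: Beat frequency = 21/8 = 2.625 Hz.
B is above A, so f_B = 779.1 + 2.625 = 781.725 Hz.
B–C: Beat frequency = 61/8 = 7.625 Hz.
C is above B, so f_C = 781.725 + 7.625 = 789.35 Hz.

789.35 Hz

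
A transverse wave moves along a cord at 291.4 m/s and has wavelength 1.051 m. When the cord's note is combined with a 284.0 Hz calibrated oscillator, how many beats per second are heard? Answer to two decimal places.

Source frequency f = v/λ = 291.4/1.051 = 277.2598 Hz.
f_beat = |277.2598 − 284.0| = 6.74 Hz.

6.74 Hz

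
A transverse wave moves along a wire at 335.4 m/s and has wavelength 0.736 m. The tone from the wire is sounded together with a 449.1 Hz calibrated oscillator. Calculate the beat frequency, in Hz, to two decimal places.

6.61 Hz

Source frequency f = v/λ = 335.4/0.736 = 455.7065 Hz.
f_beat = |455.7065 − 449.1| = 6.61 Hz.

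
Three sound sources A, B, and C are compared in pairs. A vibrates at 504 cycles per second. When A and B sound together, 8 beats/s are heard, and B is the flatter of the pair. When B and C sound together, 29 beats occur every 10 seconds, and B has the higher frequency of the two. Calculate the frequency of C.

B is below A, so f_B = 504 − 8 = 496 Hz.
B–C: Beat frequency = 29/10 = 2.9 Hz.
C is below B, so f_C = 496 − 2.9 = 493.1 Hz.

493.1 Hz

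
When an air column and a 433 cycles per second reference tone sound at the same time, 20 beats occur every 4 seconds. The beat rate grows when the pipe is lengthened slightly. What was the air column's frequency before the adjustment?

Beat frequency = 20/4 = 5 Hz.
|f − 433| = 5, so the air column was at either 428 Hz or 438 Hz.
A longer pipe has a lower fundamental; the adjustment lowers the air column's frequency.
The beat rate rose, so the adjustment moved the air column further from 433 Hz — it was already below the reference.

428 Hz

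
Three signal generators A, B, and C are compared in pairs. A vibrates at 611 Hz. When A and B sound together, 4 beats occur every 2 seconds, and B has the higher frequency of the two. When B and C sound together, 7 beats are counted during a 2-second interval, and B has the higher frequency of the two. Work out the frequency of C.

A–B: Beat frequency = 4/2 = 2 Hz.
B is above A, so f_B = 611 + 2 = 613 Hz.
B–C: Beat frequency = 7/2 = 3.5 Hz.
C is below B, so f_C = 613 − 3.5 = 609.5 Hz.

609.5 Hz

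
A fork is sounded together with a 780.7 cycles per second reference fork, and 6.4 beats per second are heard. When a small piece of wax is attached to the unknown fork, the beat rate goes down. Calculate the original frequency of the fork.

|f − 780.7| = 6.4, so the fork was at either 774.3 Hz or 787.1 Hz.
Loading a fork with wax lowers its frequency; the adjustment lowers the fork's frequency.
The beat rate fell, so the adjustment moved the fork toward 780.7 Hz — it must have started above the reference.

787.1 Hz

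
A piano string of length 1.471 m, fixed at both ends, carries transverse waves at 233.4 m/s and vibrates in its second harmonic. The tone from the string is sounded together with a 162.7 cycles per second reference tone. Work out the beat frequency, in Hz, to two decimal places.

4.03 Hz

For a string fixed at both ends, f_n = n·v/(2L) = 2·233.4/(2·1.471) = 158.6676 Hz.
f_beat = |158.6676 − 162.7| = 4.03 Hz.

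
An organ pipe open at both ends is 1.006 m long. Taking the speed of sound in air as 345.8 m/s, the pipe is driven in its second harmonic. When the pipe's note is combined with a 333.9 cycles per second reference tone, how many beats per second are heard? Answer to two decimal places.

9.84 Hz

Open pipe: f_n = n·v/(2L) = 2·345.8/(2·1.006) = 343.7376 Hz.
f_beat = |343.7376 − 333.9| = 9.84 Hz.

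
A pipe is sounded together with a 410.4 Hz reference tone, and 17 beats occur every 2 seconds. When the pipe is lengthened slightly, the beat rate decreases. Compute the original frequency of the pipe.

418.9 Hz

Beat frequency = 17/2 = 8.5 Hz.
|f − 410.4| = 8.5, so the pipe was at either 401.9 Hz or 418.9 Hz.
A longer pipe has a lower fundamental; the adjustment lowers the pipe's frequency.
The beat rate fell, so the adjustment moved the pipe toward 410.4 Hz — it must have started above the reference.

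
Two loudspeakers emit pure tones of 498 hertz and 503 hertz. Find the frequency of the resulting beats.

5 Hz

f_beat = |f₁ − f₂|.
|498 − 503| = 5 Hz.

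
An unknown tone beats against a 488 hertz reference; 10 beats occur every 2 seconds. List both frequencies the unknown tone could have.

Beat frequency = 10/2 = 5 Hz.
|f − 488| = 5, so f = 488 ± 5.

483 Hz or 493 Hz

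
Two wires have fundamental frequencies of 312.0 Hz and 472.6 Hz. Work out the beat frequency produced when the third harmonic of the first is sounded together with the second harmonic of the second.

9.2 Hz

Third harmonic of the first: 3·312.0 = 936.0 Hz.
Second harmonic of the second: 2·472.6 = 945.2 Hz.
f_beat = |936.0 − 945.2| = 9.2 Hz.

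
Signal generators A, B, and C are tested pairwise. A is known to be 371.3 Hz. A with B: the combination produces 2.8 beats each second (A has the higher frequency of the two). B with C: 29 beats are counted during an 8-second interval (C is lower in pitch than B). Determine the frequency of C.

B is below A, so f_B = 371.3 − 2.8 = 368.5 Hz.
B–C: Beat frequency = 29/8 = 3.625 Hz.
C is below B, so f_C = 368.5 − 3.625 = 364.875 Hz.

364.875 Hz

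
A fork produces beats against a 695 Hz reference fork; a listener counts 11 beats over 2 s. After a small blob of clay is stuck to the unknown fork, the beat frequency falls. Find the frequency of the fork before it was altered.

700.5 Hz

Beat frequency = 11/2 = 5.5 Hz.
|f − 695| = 5.5, so the fork was at either 689.5 Hz or 700.5 Hz.
Adding mass to a fork lowers its frequency; the adjustment lowers the fork's frequency.
The beat rate fell, so the adjustment moved the fork toward 695 Hz — it must have started above the reference.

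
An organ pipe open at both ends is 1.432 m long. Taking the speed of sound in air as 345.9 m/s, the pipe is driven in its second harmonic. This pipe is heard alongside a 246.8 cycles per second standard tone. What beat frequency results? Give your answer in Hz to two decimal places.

5.25 Hz

Open pipe: f_n = n·v/(2L) = 2·345.9/(2·1.432) = 241.5503 Hz.
f_beat = |241.5503 − 246.8| = 5.25 Hz.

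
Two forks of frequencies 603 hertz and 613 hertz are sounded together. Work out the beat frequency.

10 Hz

The beat frequency equals the magnitude of the frequency difference.
|603 − 613| = 10 Hz.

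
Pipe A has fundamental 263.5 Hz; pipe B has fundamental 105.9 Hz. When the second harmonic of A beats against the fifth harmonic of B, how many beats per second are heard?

2.5 Hz

Second harmonic of the first: 2·263.5 = 527.0 Hz.
Fifth harmonic of the second: 5·105.9 = 529.5 Hz.
f_beat = |527.0 − 529.5| = 2.5 Hz.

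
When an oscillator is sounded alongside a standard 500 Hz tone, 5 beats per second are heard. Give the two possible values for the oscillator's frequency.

495 Hz or 505 Hz

|f − 500| = 5, so f = 500 ± 5.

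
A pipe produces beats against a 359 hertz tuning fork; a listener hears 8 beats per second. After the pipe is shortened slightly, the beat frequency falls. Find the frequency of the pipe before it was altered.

|f − 359| = 8, so the pipe was at either 351 Hz or 367 Hz.
A shorter pipe has a higher fundamental; the adjustment raises the pipe's frequency.
The beat rate fell, so the adjustment moved the pipe toward 359 Hz — it must have started below the reference.

351 Hz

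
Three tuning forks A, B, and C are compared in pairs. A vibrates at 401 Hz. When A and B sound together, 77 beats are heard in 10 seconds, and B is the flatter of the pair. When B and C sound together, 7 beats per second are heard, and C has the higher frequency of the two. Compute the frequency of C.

400.3 Hz

A–B: Beat frequency = 77/10 = 7.7 Hz.
B is below A, so f_B = 401 − 7.7 = 393.3 Hz.
C is above B, so f_C = 393.3 + 7 = 400.3 Hz.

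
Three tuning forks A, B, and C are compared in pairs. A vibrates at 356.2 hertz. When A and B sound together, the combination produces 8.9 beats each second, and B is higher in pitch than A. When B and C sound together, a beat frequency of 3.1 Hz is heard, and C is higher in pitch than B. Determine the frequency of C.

368.2 Hz

B is above A, so f_B = 356.2 + 8.9 = 365.1 Hz.
C is above B, so f_C = 365.1 + 3.1 = 368.2 Hz.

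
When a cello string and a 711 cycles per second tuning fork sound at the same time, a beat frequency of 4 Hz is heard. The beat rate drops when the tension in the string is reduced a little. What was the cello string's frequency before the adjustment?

715 Hz

|f − 711| = 4, so the cello string was at either 707 Hz or 715 Hz.
Lower tension means lower frequency; the adjustment lowers the cello string's frequency.
The beat rate fell, so the adjustment moved the cello string toward 711 Hz — it must have started above the reference.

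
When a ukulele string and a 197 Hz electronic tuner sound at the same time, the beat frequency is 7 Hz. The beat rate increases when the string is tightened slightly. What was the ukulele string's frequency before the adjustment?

204 Hz

|f − 197| = 7, so the ukulele string was at either 190 Hz or 204 Hz.
Increasing tension raises a string's frequency; the adjustment raises the ukulele string's frequency.
The beat rate rose, so the adjustment moved the ukulele string further from 197 Hz — it was already above the reference.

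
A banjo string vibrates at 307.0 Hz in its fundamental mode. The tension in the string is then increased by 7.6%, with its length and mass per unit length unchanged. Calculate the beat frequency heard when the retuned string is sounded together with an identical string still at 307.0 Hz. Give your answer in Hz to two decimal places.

11.45 Hz

For a string, f ∝ √T, so the new frequency is 307.0·√1.076 = 318.4524 Hz.
f_beat = |318.4524 − 307.0| = 11.45 Hz.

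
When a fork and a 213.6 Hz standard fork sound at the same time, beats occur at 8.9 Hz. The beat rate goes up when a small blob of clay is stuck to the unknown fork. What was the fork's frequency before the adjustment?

204.7 Hz

|f − 213.6| = 8.9, so the fork was at either 204.7 Hz or 222.5 Hz.
Adding mass to a fork lowers its frequency; the adjustment lowers the fork's frequency.
The beat rate rose, so the adjustment moved the fork further from 213.6 Hz — it was already below the reference.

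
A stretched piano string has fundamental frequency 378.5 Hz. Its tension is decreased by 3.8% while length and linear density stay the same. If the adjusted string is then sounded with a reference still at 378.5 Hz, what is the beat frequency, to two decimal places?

For a string, f ∝ √T, so the new frequency is 378.5·√0.962 = 371.2389 Hz.
f_beat = |371.2389 − 378.5| = 7.26 Hz.

7.26 Hz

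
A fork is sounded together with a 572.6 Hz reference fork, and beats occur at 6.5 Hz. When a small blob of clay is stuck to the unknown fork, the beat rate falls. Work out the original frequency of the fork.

579.1 Hz

|f − 572.6| = 6.5, so the fork was at either 566.1 Hz or 579.1 Hz.
Adding mass to a fork lowers its frequency; the adjustment lowers the fork's frequency.
The beat rate fell, so the adjustment moved the fork toward 572.6 Hz — it must have started above the reference.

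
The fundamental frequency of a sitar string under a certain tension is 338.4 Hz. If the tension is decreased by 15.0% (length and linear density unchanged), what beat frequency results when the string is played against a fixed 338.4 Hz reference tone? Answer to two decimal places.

For a string, f ∝ √T, so the new frequency is 338.4·√0.850 = 311.9894 Hz.
f_beat = |311.9894 − 338.4| = 26.41 Hz.

26.41 Hz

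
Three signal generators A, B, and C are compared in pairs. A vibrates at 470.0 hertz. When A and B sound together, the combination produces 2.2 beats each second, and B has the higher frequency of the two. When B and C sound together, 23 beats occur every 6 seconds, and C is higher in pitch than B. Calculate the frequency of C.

476.0333 Hz

B is above A, so f_B = 470.0 + 2.2 = 472.2 Hz.
B–C: Beat frequency = 23/6 = 3.8333 Hz.
C is above B, so f_C = 472.2 + 3.8333 = 476.0333 Hz.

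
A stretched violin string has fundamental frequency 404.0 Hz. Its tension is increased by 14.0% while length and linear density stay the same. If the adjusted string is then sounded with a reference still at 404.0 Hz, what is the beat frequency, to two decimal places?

27.35 Hz

For a string, f ∝ √T, so the new frequency is 404.0·√1.140 = 431.3540 Hz.
f_beat = |431.3540 − 404.0| = 27.35 Hz.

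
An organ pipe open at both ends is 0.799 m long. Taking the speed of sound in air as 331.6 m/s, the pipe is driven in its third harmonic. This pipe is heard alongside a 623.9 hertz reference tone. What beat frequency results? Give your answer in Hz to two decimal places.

Open pipe: f_n = n·v/(2L) = 3·331.6/(2·0.799) = 622.5282 Hz.
f_beat = |622.5282 − 623.9| = 1.37 Hz.

1.37 Hz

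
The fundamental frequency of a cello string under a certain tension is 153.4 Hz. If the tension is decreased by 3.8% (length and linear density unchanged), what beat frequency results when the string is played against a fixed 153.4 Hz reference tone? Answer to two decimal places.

2.94 Hz

For a string, f ∝ √T, so the new frequency is 153.4·√0.962 = 150.4572 Hz.
f_beat = |150.4572 − 153.4| = 2.94 Hz.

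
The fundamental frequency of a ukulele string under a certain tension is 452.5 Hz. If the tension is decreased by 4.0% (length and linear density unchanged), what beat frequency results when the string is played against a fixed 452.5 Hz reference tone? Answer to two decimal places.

9.14 Hz

For a string, f ∝ √T, so the new frequency is 452.5·√0.960 = 443.3576 Hz.
f_beat = |443.3576 − 452.5| = 9.14 Hz.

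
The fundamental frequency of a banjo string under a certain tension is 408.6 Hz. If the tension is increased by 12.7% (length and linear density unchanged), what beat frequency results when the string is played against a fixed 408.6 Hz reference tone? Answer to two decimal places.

25.17 Hz

For a string, f ∝ √T, so the new frequency is 408.6·√1.127 = 433.7708 Hz.
f_beat = |433.7708 − 408.6| = 25.17 Hz.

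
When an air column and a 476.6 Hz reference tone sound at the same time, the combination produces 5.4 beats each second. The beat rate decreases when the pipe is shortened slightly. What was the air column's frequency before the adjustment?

471.2 Hz

|f − 476.6| = 5.4, so the air column was at either 471.2 Hz or 482 Hz.
A shorter pipe has a higher fundamental; the adjustment raises the air column's frequency.
The beat rate fell, so the adjustment moved the air column toward 476.6 Hz — it must have started below the reference.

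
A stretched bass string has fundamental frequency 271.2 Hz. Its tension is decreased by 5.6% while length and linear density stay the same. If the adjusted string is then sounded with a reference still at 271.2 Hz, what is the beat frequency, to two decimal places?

For a string, f ∝ √T, so the new frequency is 271.2·√0.944 = 263.4970 Hz.
f_beat = |263.4970 − 271.2| = 7.70 Hz.

7.70 Hz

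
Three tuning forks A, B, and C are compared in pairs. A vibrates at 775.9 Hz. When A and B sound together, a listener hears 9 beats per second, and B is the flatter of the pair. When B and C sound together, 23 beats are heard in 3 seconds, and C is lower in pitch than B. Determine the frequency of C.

759.2333 Hz

B is below A, so f_B = 775.9 − 9 = 766.9 Hz.
B–C: Beat frequency = 23/3 = 7.6667 Hz.
C is below B, so f_C = 766.9 − 7.6667 = 759.2333 Hz.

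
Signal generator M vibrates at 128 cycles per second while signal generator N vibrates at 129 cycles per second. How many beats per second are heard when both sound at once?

The beat frequency equals the magnitude of the frequency difference.
|128 − 129| = 1 Hz.

1 Hz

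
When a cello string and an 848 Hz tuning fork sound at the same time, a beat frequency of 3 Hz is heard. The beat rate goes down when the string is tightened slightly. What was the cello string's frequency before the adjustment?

845 Hz

|f − 848| = 3, so the cello string was at either 845 Hz or 851 Hz.
Increasing tension raises a string's frequency; the adjustment raises the cello string's frequency.
The beat rate fell, so the adjustment moved the cello string toward 848 Hz — it must have started below the reference.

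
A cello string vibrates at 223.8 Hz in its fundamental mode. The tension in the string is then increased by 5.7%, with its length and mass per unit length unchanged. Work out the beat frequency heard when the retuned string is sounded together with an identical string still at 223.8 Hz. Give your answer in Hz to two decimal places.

6.29 Hz

For a string, f ∝ √T, so the new frequency is 223.8·√1.057 = 230.0899 Hz.
f_beat = |230.0899 − 223.8| = 6.29 Hz.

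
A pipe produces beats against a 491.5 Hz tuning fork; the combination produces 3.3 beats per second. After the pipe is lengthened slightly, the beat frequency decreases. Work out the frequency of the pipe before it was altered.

494.8 Hz

|f − 491.5| = 3.3, so the pipe was at either 488.2 Hz or 494.8 Hz.
A longer pipe has a lower fundamental; the adjustment lowers the pipe's frequency.
The beat rate fell, so the adjustment moved the pipe toward 491.5 Hz — it must have started above the reference.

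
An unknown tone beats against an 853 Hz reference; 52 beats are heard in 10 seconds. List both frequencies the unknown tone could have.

Beat frequency = 52/10 = 5.2 Hz.
|f − 853| = 5.2, so f = 853 ± 5.2.

847.8 Hz or 858.2 Hz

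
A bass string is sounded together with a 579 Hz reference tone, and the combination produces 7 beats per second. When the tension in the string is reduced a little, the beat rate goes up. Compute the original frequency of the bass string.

572 Hz

|f − 579| = 7, so the bass string was at either 572 Hz or 586 Hz.
Lower tension means lower frequency; the adjustment lowers the bass string's frequency.
The beat rate rose, so the adjustment moved the bass string further from 579 Hz — it was already below the reference.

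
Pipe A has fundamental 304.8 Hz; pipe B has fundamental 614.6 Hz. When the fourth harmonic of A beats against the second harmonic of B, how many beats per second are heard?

Fourth harmonic of the first: 4·304.8 = 1219.2 Hz.
Second harmonic of the second: 2·614.6 = 1229.2 Hz.
f_beat = |1219.2 − 1229.2| = 10.0 Hz.

10.0 Hz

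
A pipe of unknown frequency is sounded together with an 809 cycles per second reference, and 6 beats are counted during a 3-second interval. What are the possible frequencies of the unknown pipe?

807 Hz or 811 Hz

Beat frequency = 6/3 = 2 Hz.
|f − 809| = 2, so f = 809 ± 2.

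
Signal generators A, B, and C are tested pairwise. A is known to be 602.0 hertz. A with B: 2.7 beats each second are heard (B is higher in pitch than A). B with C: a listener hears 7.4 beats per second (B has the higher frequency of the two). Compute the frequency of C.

597.3 Hz

B is above A, so f_B = 602.0 + 2.7 = 604.7 Hz.
C is below B, so f_C = 604.7 − 7.4 = 597.3 Hz.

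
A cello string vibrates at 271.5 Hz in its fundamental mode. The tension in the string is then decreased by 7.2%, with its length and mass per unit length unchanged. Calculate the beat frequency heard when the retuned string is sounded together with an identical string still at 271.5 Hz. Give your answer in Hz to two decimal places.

For a string, f ∝ √T, so the new frequency is 271.5·√0.928 = 261.5434 Hz.
f_beat = |261.5434 − 271.5| = 9.96 Hz.

9.96 Hz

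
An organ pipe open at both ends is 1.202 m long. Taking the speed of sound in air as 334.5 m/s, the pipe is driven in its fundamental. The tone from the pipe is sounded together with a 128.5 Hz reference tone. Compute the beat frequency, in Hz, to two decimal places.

10.64 Hz

Open pipe: f_n = n·v/(2L) = 1·334.5/(2·1.202) = 139.1431 Hz.
f_beat = |139.1431 − 128.5| = 10.64 Hz.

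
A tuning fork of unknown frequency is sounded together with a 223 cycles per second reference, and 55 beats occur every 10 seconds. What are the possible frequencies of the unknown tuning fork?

217.5 Hz or 228.5 Hz

Beat frequency = 55/10 = 5.5 Hz.
|f − 223| = 5.5, so f = 223 ± 5.5.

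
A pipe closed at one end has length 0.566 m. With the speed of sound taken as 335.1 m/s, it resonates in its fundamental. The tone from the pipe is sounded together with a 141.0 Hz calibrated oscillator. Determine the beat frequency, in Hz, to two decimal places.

7.01 Hz

Closed pipe (odd harmonics): f_n = n·v/(4L) = 1·335.1/(4·0.566) = 148.0124 Hz.
f_beat = |148.0124 − 141.0| = 7.01 Hz.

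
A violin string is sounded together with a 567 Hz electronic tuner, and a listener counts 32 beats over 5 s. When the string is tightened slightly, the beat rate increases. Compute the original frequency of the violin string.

573.4 Hz

Beat frequency = 32/5 = 6.4 Hz.
|f − 567| = 6.4, so the violin string was at either 560.6 Hz or 573.4 Hz.
Increasing tension raises a string's frequency; the adjustment raises the violin string's frequency.
The beat rate rose, so the adjustment moved the violin string further from 567 Hz — it was already above the reference.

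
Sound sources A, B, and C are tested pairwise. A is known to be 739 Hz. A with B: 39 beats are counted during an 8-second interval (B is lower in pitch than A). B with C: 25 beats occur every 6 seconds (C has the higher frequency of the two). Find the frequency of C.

738.2917 Hz

A–B: Beat frequency = 39/8 = 4.875 Hz.
B is below A, so f_B = 739 − 4.875 = 734.125 Hz.
B–C: Beat frequency = 25/6 = 4.1667 Hz.
C is above B, so f_C = 734.125 + 4.1667 = 738.2917 Hz.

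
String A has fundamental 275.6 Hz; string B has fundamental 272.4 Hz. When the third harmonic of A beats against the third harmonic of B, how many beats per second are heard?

9.6 Hz

Third harmonic of the first: 3·275.6 = 826.8 Hz.
Third harmonic of the second: 3·272.4 = 817.2 Hz.
f_beat = |826.8 − 817.2| = 9.6 Hz.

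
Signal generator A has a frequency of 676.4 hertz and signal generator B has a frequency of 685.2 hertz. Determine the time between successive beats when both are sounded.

f_beat = |676.4 − 685.2| = 8.8 Hz.
Beat period T = 1 / f_beat = 1 / 8.8 s.

0.114 s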